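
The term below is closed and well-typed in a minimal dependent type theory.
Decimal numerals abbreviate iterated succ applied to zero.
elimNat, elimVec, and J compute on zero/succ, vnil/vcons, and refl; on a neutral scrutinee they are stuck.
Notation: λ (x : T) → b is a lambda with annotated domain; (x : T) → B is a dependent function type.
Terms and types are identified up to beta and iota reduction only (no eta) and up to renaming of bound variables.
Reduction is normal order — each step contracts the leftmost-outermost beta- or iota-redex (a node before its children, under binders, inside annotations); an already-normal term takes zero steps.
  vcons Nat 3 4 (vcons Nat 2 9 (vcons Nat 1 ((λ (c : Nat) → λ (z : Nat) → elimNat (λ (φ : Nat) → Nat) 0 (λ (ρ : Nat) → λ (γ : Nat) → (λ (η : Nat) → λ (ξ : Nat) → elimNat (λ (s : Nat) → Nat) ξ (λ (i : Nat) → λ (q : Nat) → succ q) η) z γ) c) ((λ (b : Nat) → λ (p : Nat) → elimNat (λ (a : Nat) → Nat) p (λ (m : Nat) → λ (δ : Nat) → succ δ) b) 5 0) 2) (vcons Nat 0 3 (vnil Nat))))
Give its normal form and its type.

normal form:
  vcons Nat 3 4 (vcons Nat 2 9 (vcons Nat 1 10 (vcons Nat 0 3 (vnil Nat))))
type:
  Vec Nat 4


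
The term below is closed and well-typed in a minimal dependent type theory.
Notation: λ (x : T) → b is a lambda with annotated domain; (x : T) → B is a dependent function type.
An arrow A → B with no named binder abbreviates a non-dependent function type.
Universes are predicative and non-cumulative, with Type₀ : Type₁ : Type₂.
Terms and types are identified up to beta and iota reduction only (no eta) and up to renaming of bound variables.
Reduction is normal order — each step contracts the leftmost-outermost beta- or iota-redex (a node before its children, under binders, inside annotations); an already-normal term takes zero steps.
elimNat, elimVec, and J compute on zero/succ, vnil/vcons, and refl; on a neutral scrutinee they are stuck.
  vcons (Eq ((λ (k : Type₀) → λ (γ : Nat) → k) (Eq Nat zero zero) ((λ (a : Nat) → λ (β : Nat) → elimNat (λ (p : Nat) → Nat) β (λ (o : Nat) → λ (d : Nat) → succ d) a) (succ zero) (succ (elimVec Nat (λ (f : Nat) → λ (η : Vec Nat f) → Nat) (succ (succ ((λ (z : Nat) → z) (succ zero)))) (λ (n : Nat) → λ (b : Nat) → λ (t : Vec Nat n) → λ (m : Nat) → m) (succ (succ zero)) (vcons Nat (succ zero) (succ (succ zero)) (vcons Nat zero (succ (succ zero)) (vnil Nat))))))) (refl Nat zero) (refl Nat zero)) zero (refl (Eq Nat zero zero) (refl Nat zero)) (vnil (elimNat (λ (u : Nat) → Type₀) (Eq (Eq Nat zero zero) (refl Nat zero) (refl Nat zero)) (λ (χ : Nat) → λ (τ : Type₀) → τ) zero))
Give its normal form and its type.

normal form:
  vcons (Eq (Eq Nat zero zero) (refl Nat zero) (refl Nat zero)) zero (refl (Eq Nat zero zero) (refl Nat zero)) (vnil (Eq (Eq Nat zero zero) (refl Nat zero) (refl Nat zero)))
inferred type:
  Vec (Eq (Eq Nat zero zero) (refl Nat zero) (refl Nat zero)) (succ zero)


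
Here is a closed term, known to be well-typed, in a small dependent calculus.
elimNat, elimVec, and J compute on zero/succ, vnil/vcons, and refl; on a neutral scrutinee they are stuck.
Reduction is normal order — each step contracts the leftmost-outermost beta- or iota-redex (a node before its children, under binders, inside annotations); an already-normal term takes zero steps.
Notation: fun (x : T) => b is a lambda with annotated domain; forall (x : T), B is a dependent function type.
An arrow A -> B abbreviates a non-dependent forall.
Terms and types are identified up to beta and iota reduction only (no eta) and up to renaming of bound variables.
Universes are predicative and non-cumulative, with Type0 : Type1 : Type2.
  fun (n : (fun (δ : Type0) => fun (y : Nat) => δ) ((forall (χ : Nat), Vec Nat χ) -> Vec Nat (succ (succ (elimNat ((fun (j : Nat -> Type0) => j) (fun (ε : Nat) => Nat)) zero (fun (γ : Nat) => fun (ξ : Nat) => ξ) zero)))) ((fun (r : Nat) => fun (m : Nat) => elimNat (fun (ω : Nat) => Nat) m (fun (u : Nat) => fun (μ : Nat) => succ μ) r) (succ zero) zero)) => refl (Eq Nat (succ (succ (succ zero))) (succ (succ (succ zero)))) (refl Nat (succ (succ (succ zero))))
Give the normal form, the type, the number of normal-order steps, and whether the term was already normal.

reduced normal form:
  fun (n : (forall (δ : Nat), Vec Nat δ) -> Vec Nat (succ (succ zero))) => refl (Eq Nat (succ (succ (succ zero))) (succ (succ (succ zero)))) (refl Nat (succ (succ (succ zero))))
inferred type:
  ((forall (n : Nat), Vec Nat n) -> Vec Nat (succ (succ zero))) -> Eq (Eq Nat (succ (succ (succ zero))) (succ (succ (succ zero)))) (refl Nat (succ (succ (succ zero)))) (refl Nat (succ (succ (succ zero))))
steps to reach normal form (normal order): 3
already normal: no
first contracted redex: a beta-redex


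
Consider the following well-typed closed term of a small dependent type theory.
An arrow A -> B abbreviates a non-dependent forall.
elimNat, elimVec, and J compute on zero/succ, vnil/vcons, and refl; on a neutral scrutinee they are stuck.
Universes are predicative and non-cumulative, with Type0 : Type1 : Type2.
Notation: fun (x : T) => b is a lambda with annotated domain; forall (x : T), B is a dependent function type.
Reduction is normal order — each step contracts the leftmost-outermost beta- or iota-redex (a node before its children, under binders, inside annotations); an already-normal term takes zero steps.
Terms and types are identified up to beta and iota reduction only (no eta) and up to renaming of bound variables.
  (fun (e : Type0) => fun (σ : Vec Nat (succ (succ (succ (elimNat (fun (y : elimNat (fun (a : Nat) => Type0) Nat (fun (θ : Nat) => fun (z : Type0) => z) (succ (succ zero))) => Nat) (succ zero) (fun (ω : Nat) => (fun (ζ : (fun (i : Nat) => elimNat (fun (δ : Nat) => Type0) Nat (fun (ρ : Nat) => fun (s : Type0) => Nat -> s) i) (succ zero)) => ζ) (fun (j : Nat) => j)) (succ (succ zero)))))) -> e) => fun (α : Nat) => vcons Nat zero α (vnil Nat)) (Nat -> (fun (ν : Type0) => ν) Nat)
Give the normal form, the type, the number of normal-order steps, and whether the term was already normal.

reduced normal form:
  fun (e : Vec Nat (succ (succ (succ (succ zero)))) -> Nat -> Nat) => fun (σ : Nat) => vcons Nat zero σ (vnil Nat)
inferred type:
  (Vec Nat (succ (succ (succ (succ zero)))) -> Nat -> Nat) -> Nat -> Vec Nat (succ zero)
normal-order step count: 11
already normal: no
first contracted redex: a beta-redex


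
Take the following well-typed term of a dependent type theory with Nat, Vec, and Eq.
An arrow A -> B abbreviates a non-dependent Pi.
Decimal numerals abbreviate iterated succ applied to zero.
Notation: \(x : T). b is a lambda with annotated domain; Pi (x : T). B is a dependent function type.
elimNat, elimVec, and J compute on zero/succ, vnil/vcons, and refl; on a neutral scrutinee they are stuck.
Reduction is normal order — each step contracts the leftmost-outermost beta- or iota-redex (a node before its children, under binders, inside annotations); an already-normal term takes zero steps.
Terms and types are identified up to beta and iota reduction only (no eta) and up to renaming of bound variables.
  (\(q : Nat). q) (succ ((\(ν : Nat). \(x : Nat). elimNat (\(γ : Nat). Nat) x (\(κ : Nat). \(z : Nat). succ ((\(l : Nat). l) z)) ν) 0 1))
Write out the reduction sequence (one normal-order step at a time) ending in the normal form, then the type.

reduction (normal order):
  (\(q : Nat). q) (succ ((\(ν : Nat). \(x : Nat). elimNat (\(γ : Nat). Nat) x (\(κ : Nat). \(z : Nat). succ ((\(l : Nat). l) z)) ν) 0 1))
  ~> succ ((\(q : Nat). \(ν : Nat). elimNat (\(x : Nat). Nat) ν (\(γ : Nat). \(κ : Nat). succ ((\(z : Nat). z) κ)) q) 0 1)
  ~> succ ((\(q : Nat). elimNat (\(ν : Nat). Nat) q (\(x : Nat). \(γ : Nat). succ ((\(κ : Nat). κ) γ)) 0) 1)
  ~> succ (elimNat (\(q : Nat). Nat) 1 (\(ν : Nat). \(x : Nat). succ ((\(γ : Nat). γ) x)) 0)
  ~> 2
the term's type:
  Nat


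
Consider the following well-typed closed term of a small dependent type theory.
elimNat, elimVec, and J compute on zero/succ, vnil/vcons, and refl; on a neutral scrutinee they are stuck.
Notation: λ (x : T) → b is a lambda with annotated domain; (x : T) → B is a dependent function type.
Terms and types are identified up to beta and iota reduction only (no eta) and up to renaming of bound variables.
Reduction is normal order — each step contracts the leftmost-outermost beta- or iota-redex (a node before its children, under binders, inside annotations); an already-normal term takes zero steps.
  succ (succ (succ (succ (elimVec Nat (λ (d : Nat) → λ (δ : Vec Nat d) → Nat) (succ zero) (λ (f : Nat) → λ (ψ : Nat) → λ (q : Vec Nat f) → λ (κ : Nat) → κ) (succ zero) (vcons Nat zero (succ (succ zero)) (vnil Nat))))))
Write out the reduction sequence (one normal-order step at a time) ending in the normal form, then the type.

reduction (normal order):
  succ (succ (succ (succ (elimVec Nat (λ (d : Nat) → λ (δ : Vec Nat d) → Nat) (succ zero) (λ (f : Nat) → λ (ψ : Nat) → λ (q : Vec Nat f) → λ (κ : Nat) → κ) (succ zero) (vcons Nat zero (succ (succ zero)) (vnil Nat))))))
  ~> succ (succ (succ (succ ((λ (d : Nat) → λ (δ : Nat) → λ (f : Vec Nat d) → λ (ψ : Nat) → ψ) zero (succ (succ zero)) (vnil Nat) (elimVec Nat (λ (q : Nat) → λ (κ : Vec Nat q) → Nat) (succ zero) (λ (η : Nat) → λ (y : Nat) → λ (ξ : Vec Nat η) → λ (h : Nat) → h) zero (vnil Nat))))))
  ~> succ (succ (succ (succ ((λ (d : Nat) → λ (δ : Vec Nat zero) → λ (f : Nat) → f) (succ (succ zero)) (vnil Nat) (elimVec Nat (λ (ψ : Nat) → λ (q : Vec Nat ψ) → Nat) (succ zero) (λ (κ : Nat) → λ (η : Nat) → λ (y : Vec Nat κ) → λ (ξ : Nat) → ξ) zero (vnil Nat))))))
  ~> succ (succ (succ (succ ((λ (d : Vec Nat zero) → λ (δ : Nat) → δ) (vnil Nat) (elimVec Nat (λ (f : Nat) → λ (ψ : Vec Nat f) → Nat) (succ zero) (λ (q : Nat) → λ (κ : Nat) → λ (η : Vec Nat q) → λ (y : Nat) → y) zero (vnil Nat))))))
  ~> succ (succ (succ (succ ((λ (d : Nat) → d) (elimVec Nat (λ (δ : Nat) → λ (f : Vec Nat δ) → Nat) (succ zero) (λ (ψ : Nat) → λ (q : Nat) → λ (κ : Vec Nat ψ) → λ (η : Nat) → η) zero (vnil Nat))))))
  ~> succ (succ (succ (succ (elimVec Nat (λ (d : Nat) → λ (δ : Vec Nat d) → Nat) (succ zero) (λ (f : Nat) → λ (ψ : Nat) → λ (q : Vec Nat f) → λ (κ : Nat) → κ) zero (vnil Nat)))))
  ~> succ (succ (succ (succ (succ zero))))
inferred type:
  Nat


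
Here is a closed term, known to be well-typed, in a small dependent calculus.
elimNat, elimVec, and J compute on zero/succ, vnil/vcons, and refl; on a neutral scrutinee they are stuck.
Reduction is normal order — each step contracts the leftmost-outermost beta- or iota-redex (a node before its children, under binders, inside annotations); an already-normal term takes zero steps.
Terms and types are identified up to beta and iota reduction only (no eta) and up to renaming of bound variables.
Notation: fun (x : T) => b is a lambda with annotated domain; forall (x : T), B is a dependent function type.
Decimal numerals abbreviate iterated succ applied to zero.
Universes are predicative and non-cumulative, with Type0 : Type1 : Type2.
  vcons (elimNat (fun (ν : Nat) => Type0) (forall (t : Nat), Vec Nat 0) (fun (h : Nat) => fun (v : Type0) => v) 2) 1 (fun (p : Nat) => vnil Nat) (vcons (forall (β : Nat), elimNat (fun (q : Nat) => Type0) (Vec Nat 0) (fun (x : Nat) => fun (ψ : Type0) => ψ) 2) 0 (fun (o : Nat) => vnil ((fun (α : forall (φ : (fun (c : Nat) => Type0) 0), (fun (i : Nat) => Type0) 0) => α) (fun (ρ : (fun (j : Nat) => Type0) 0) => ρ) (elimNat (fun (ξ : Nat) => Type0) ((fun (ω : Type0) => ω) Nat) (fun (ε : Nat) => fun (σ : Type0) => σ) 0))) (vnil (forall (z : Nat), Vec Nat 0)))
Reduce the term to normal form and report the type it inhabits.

reduced normal form:
  vcons (forall (ν : Nat), Vec Nat 0) 1 (fun (t : Nat) => vnil Nat) (vcons (forall (h : Nat), Vec Nat 0) 0 (fun (v : Nat) => vnil Nat) (vnil (forall (p : Nat), Vec Nat 0)))
type:
  Vec (forall (ν : Nat), Vec Nat 0) 2
observation: reduction starts at an elimNat iota-redex, and 18 normal-order steps reach the normal form.


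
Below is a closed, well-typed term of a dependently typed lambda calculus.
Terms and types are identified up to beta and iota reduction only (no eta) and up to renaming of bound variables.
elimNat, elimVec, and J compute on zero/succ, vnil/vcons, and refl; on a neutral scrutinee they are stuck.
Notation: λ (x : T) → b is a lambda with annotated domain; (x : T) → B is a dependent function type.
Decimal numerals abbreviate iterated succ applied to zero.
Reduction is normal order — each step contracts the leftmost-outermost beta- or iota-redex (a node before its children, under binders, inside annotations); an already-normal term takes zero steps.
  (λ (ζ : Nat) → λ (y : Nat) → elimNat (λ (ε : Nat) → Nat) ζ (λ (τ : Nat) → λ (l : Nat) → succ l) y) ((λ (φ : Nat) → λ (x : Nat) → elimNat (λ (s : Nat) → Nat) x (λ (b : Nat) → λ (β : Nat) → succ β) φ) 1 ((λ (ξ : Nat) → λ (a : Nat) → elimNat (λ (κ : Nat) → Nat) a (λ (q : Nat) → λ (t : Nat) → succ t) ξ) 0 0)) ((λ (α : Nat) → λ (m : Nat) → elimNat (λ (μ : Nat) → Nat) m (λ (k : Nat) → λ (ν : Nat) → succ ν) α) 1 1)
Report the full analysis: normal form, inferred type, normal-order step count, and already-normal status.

resulting normal form:
  3
type:
  Nat
steps to reach normal form (normal order): 24
term was already normal: no
first redex: a beta-redex


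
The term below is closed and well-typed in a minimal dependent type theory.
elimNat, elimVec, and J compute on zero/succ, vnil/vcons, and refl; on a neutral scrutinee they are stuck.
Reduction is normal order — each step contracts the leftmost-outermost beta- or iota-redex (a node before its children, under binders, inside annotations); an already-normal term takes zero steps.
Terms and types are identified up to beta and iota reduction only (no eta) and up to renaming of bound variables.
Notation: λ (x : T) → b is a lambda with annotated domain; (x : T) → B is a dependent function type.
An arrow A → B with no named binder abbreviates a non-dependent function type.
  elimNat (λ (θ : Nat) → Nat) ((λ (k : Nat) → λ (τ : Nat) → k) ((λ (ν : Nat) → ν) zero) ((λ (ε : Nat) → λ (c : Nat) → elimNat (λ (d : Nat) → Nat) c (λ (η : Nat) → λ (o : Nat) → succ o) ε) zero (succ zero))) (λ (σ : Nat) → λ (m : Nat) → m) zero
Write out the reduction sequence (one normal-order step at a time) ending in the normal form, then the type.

normal-order reduction sequence:
  elimNat (λ (θ : Nat) → Nat) ((λ (k : Nat) → λ (τ : Nat) → k) ((λ (ν : Nat) → ν) zero) ((λ (ε : Nat) → λ (c : Nat) → elimNat (λ (d : Nat) → Nat) c (λ (η : Nat) → λ (o : Nat) → succ o) ε) zero (succ zero))) (λ (σ : Nat) → λ (m : Nat) → m) zero
  ~> (λ (θ : Nat) → λ (k : Nat) → θ) ((λ (τ : Nat) → τ) zero) ((λ (ν : Nat) → λ (ε : Nat) → elimNat (λ (c : Nat) → Nat) ε (λ (d : Nat) → λ (η : Nat) → succ η) ν) zero (succ zero))
  ~> (λ (θ : Nat) → (λ (k : Nat) → k) zero) ((λ (τ : Nat) → λ (ν : Nat) → elimNat (λ (ε : Nat) → Nat) ν (λ (c : Nat) → λ (d : Nat) → succ d) τ) zero (succ zero))
  ~> (λ (θ : Nat) → θ) zero
  ~> zero
inferred type:
  Nat


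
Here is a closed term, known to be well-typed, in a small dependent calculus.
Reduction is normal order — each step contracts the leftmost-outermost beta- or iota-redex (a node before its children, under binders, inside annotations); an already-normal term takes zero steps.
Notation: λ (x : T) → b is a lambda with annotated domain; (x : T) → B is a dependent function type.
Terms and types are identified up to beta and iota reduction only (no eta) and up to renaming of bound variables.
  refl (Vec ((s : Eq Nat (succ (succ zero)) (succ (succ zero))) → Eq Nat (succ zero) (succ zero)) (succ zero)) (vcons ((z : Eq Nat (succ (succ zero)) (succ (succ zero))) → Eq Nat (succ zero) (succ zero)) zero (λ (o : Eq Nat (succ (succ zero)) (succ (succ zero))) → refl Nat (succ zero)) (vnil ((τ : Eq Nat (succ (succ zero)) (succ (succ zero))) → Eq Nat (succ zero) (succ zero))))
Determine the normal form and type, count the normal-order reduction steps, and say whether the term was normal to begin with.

resulting normal form:
  refl (Vec ((s : Eq Nat (succ (succ zero)) (succ (succ zero))) → Eq Nat (succ zero) (succ zero)) (succ zero)) (vcons ((z : Eq Nat (succ (succ zero)) (succ (succ zero))) → Eq Nat (succ zero) (succ zero)) zero (λ (o : Eq Nat (succ (succ zero)) (succ (succ zero))) → refl Nat (succ zero)) (vnil ((τ : Eq Nat (succ (succ zero)) (succ (succ zero))) → Eq Nat (succ zero) (succ zero))))
type:
  Eq (Vec ((s : Eq Nat (succ (succ zero)) (succ (succ zero))) → Eq Nat (succ zero) (succ zero)) (succ zero)) (vcons ((z : Eq Nat (succ (succ zero)) (succ (succ zero))) → Eq Nat (succ zero) (succ zero)) zero (λ (o : Eq Nat (succ (succ zero)) (succ (succ zero))) → refl Nat (succ zero)) (vnil ((τ : Eq Nat (succ (succ zero)) (succ (succ zero))) → Eq Nat (succ zero) (succ zero)))) (vcons ((a : Eq Nat (succ (succ zero)) (succ (succ zero))) → Eq Nat (succ zero) (succ zero)) zero (λ (m : Eq Nat (succ (succ zero)) (succ (succ zero))) → refl Nat (succ zero)) (vnil ((c : Eq Nat (succ (succ zero)) (succ (succ zero))) → Eq Nat (succ zero) (succ zero))))
steps to reach normal form (normal order): 0
term was already normal: yes


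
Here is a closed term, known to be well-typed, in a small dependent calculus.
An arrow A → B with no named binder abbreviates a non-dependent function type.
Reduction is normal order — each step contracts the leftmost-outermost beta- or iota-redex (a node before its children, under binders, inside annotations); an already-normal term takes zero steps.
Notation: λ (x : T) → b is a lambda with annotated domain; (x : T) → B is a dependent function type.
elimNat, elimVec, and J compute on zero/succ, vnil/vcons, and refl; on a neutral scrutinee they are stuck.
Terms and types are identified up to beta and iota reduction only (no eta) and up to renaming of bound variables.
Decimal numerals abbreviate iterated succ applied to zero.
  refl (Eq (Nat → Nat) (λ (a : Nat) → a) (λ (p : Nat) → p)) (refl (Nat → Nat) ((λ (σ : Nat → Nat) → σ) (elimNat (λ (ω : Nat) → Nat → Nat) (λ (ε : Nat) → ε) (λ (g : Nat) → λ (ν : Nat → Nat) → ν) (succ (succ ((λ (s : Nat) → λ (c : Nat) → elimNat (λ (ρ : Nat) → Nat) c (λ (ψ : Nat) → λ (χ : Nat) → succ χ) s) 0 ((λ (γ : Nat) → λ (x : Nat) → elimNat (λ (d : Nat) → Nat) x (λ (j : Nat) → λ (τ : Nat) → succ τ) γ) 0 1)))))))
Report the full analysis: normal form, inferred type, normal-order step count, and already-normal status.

reduced normal form:
  refl (Eq (Nat → Nat) (λ (a : Nat) → a) (λ (p : Nat) → p)) (refl (Nat → Nat) (λ (σ : Nat) → σ))
the term's type:
  Eq (Eq (Nat → Nat) (λ (a : Nat) → a) (λ (p : Nat) → p)) (refl (Nat → Nat) (λ (σ : Nat) → σ)) (refl (Nat → Nat) (λ (ω : Nat) → ω))
normal-order step count: 17
term was already normal: no
first contracted redex: a beta-redex


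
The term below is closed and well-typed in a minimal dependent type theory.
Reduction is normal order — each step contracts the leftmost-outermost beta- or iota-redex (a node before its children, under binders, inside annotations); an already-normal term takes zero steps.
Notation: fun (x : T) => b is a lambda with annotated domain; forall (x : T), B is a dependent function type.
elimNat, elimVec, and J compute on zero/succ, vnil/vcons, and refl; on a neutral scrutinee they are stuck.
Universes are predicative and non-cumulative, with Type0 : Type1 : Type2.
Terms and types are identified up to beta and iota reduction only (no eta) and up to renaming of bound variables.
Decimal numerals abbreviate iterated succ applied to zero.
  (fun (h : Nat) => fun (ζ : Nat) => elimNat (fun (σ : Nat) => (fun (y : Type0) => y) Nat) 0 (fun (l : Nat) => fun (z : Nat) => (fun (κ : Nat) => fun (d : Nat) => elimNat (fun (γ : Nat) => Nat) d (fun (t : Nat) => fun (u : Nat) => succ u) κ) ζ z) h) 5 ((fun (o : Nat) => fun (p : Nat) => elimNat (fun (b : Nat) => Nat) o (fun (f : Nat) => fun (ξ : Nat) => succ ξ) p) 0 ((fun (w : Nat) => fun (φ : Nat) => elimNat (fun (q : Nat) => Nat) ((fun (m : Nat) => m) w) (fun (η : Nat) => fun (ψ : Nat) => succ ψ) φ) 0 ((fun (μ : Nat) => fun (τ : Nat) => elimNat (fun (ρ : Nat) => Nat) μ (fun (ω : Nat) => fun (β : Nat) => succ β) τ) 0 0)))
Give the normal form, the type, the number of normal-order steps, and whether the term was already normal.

resulting normal form:
  0
the term's type:
  Nat
steps to reach normal form (normal order): 83
started in normal form: no
first redex: a beta-redex


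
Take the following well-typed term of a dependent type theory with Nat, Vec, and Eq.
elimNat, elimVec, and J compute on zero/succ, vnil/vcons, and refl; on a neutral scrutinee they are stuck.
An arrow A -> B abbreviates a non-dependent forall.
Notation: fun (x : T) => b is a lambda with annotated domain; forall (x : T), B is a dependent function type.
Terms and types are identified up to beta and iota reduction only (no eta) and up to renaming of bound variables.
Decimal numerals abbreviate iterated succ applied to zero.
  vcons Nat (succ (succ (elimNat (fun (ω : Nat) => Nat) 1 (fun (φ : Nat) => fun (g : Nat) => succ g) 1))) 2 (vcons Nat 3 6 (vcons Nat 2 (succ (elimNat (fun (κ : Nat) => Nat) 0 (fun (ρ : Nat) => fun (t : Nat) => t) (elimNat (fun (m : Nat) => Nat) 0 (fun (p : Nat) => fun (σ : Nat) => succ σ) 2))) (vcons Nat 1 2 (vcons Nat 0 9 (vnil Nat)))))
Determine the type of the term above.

the term's type:
  Vec Nat 5


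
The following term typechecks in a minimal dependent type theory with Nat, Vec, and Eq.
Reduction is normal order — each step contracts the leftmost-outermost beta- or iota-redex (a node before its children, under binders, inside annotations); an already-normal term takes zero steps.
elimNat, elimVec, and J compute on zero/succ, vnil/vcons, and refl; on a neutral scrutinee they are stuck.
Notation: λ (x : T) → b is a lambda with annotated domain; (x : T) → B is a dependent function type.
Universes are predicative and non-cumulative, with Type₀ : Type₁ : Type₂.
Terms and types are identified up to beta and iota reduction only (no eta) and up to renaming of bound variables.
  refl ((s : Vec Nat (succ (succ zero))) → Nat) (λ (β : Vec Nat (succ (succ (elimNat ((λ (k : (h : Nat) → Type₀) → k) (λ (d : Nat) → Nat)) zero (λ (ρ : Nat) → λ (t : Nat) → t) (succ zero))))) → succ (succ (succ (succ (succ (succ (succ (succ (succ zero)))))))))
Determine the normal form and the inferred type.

resulting normal form:
  refl ((s : Vec Nat (succ (succ zero))) → Nat) (λ (β : Vec Nat (succ (succ zero))) → succ (succ (succ (succ (succ (succ (succ (succ (succ zero)))))))))
the term's type:
  Eq ((s : Vec Nat (succ (succ zero))) → Nat) (λ (β : Vec Nat (succ (succ zero))) → succ (succ (succ (succ (succ (succ (succ (succ (succ zero))))))))) (λ (k : Vec Nat (succ (succ zero))) → succ (succ (succ (succ (succ (succ (succ (succ (succ zero)))))))))


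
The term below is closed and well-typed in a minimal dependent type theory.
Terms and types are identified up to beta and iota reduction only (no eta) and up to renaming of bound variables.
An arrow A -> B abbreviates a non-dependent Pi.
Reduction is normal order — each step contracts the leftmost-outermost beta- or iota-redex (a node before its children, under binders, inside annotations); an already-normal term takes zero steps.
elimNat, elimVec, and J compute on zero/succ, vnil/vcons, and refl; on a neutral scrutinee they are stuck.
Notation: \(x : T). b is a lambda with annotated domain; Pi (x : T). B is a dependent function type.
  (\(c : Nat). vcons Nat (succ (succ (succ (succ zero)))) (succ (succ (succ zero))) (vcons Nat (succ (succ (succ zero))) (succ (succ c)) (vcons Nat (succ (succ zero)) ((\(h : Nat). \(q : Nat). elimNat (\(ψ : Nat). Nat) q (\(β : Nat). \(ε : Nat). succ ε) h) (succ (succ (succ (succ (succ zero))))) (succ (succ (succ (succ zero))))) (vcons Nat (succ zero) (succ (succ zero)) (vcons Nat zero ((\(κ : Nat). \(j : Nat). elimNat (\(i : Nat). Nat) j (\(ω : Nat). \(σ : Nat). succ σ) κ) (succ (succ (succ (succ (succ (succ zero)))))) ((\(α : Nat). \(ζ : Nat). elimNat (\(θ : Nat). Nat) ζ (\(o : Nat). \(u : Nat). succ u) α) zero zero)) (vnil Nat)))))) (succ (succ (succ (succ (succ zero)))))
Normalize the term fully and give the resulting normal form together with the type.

normal form:
  vcons Nat (succ (succ (succ (succ zero)))) (succ (succ (succ zero))) (vcons Nat (succ (succ (succ zero))) (succ (succ (succ (succ (succ (succ (succ zero))))))) (vcons Nat (succ (succ zero)) (succ (succ (succ (succ (succ (succ (succ (succ (succ zero))))))))) (vcons Nat (succ zero) (succ (succ zero)) (vcons Nat zero (succ (succ (succ (succ (succ (succ zero)))))) (vnil Nat)))))
type:
  Vec Nat (succ (succ (succ (succ (succ zero)))))


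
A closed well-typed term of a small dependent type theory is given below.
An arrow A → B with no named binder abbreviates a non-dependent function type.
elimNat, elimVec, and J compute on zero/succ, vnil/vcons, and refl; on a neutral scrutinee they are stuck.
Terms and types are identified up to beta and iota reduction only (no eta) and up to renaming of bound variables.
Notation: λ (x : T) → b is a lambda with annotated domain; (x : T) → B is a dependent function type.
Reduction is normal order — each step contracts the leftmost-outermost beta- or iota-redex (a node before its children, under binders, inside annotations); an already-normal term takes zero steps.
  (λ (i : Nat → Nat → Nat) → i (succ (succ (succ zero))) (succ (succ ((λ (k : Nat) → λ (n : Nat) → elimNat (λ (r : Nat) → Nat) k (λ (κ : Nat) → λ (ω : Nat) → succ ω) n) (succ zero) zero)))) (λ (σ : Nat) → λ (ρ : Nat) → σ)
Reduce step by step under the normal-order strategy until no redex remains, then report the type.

reduction (normal order):
  (λ (i : Nat → Nat → Nat) → i (succ (succ (succ zero))) (succ (succ ((λ (k : Nat) → λ (n : Nat) → elimNat (λ (r : Nat) → Nat) k (λ (κ : Nat) → λ (ω : Nat) → succ ω) n) (succ zero) zero)))) (λ (σ : Nat) → λ (ρ : Nat) → σ)
  ~> (λ (i : Nat) → λ (k : Nat) → i) (succ (succ (succ zero))) (succ (succ ((λ (n : Nat) → λ (r : Nat) → elimNat (λ (κ : Nat) → Nat) n (λ (ω : Nat) → λ (σ : Nat) → succ σ) r) (succ zero) zero)))
  ~> (λ (i : Nat) → succ (succ (succ zero))) (succ (succ ((λ (k : Nat) → λ (n : Nat) → elimNat (λ (r : Nat) → Nat) k (λ (κ : Nat) → λ (ω : Nat) → succ ω) n) (succ zero) zero)))
  ~> succ (succ (succ zero))
type:
  Nat


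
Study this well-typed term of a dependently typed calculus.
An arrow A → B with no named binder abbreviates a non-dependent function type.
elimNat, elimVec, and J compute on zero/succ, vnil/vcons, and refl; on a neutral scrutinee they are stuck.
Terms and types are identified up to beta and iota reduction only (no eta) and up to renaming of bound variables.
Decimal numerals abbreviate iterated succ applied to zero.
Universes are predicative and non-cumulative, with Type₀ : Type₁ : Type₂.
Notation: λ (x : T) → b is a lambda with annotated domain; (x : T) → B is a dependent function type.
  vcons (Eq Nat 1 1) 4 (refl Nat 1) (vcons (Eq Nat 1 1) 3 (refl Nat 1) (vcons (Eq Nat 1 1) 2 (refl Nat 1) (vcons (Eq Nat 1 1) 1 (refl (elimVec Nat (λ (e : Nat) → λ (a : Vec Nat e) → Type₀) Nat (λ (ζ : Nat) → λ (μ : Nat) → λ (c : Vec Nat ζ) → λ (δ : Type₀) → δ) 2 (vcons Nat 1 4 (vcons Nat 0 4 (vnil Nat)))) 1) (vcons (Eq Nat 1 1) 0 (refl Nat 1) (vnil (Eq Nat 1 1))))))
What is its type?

the term's type:
  Vec (Eq Nat 1 1) 5


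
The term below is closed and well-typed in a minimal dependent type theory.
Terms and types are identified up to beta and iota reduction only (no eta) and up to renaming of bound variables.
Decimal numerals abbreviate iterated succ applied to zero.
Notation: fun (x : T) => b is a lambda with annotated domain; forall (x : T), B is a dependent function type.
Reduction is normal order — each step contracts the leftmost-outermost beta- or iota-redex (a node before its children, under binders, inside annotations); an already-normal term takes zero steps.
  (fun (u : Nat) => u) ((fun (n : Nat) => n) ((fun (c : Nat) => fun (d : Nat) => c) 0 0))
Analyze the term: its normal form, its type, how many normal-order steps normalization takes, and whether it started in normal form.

normal form:
  0
the term's type:
  Nat
steps to reach normal form (normal order): 4
term was already normal: no
first redex: a beta-redex


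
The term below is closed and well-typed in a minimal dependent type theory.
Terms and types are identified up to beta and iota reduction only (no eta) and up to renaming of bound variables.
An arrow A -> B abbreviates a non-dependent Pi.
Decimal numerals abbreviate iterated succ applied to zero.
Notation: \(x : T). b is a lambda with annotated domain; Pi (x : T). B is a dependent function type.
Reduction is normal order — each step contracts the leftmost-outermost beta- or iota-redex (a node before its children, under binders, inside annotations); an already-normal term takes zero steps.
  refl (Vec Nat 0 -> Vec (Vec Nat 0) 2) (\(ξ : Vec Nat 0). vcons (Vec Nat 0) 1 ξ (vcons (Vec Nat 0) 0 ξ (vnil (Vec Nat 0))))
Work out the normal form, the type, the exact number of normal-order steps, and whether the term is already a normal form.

reduced normal form:
  refl (Vec Nat 0 -> Vec (Vec Nat 0) 2) (\(ξ : Vec Nat 0). vcons (Vec Nat 0) 1 ξ (vcons (Vec Nat 0) 0 ξ (vnil (Vec Nat 0))))
the term's type:
  Eq (Vec Nat 0 -> Vec (Vec Nat 0) 2) (\(ξ : Vec Nat 0). vcons (Vec Nat 0) 1 ξ (vcons (Vec Nat 0) 0 ξ (vnil (Vec Nat 0)))) (\(κ : Vec Nat 0). vcons (Vec Nat 0) 1 κ (vcons (Vec Nat 0) 0 κ (vnil (Vec Nat 0))))
normal-order step count: 0
started in normal form: yes


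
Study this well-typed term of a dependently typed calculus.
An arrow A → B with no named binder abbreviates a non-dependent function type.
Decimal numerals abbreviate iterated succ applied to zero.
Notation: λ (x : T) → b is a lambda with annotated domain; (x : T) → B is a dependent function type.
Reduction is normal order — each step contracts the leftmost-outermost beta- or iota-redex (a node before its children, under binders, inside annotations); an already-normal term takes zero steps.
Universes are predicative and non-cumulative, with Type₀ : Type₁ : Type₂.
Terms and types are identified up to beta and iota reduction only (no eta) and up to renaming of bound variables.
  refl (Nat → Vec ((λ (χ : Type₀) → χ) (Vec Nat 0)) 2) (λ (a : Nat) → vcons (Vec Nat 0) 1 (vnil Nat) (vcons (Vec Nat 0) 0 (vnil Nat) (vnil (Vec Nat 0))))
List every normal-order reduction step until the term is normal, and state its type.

normal-order reduction:
  refl (Nat → Vec ((λ (χ : Type₀) → χ) (Vec Nat 0)) 2) (λ (a : Nat) → vcons (Vec Nat 0) 1 (vnil Nat) (vcons (Vec Nat 0) 0 (vnil Nat) (vnil (Vec Nat 0))))
  ~> refl (Nat → Vec (Vec Nat 0) 2) (λ (χ : Nat) → vcons (Vec Nat 0) 1 (vnil Nat) (vcons (Vec Nat 0) 0 (vnil Nat) (vnil (Vec Nat 0))))
the term's type:
  Eq (Nat → Vec (Vec Nat 0) 2) (λ (χ : Nat) → vcons (Vec Nat 0) 1 (vnil Nat) (vcons (Vec Nat 0) 0 (vnil Nat) (vnil (Vec Nat 0)))) (λ (a : Nat) → vcons (Vec Nat 0) 1 (vnil Nat) (vcons (Vec Nat 0) 0 (vnil Nat) (vnil (Vec Nat 0))))


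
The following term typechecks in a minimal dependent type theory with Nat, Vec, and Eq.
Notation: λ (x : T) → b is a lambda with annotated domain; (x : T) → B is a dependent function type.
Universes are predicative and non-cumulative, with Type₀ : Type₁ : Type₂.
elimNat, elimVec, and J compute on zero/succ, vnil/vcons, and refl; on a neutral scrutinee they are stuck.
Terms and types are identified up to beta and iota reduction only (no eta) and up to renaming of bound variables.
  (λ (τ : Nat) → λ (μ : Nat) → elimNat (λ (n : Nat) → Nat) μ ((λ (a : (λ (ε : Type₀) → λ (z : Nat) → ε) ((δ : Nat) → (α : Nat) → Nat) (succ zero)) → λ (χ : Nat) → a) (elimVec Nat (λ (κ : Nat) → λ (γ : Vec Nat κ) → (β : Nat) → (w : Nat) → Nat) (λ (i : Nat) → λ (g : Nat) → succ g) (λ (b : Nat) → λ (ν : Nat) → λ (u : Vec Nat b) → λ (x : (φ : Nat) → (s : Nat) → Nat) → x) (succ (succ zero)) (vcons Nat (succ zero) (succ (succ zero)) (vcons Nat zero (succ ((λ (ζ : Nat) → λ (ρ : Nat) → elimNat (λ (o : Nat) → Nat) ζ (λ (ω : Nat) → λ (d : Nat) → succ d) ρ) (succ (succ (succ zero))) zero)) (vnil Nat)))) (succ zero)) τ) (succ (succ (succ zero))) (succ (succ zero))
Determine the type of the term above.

type:
  Nat


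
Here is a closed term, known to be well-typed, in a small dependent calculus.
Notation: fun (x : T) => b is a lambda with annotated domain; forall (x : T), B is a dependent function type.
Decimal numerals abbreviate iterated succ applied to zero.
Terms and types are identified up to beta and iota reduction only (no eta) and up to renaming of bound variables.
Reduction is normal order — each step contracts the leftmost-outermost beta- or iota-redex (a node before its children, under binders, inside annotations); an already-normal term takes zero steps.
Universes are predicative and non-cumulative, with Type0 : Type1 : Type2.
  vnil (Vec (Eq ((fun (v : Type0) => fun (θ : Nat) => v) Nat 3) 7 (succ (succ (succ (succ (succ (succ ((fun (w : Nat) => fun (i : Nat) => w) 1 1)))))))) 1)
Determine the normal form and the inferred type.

normal form:
  vnil (Vec (Eq Nat 7 7) 1)
inferred type:
  Vec (Vec (Eq Nat 7 7) 1) 0


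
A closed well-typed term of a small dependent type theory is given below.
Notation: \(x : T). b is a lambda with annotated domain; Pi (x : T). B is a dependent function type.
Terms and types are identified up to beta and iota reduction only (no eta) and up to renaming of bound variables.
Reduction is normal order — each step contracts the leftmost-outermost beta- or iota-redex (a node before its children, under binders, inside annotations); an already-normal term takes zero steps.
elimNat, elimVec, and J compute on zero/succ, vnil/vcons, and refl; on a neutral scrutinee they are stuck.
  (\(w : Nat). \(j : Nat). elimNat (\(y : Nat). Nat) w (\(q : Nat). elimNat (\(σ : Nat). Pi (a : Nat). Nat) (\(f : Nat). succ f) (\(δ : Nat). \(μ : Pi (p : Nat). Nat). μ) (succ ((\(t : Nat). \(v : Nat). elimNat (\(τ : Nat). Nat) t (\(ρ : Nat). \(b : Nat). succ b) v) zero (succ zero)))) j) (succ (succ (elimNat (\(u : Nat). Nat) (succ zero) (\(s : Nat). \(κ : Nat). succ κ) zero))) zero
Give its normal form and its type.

reduced normal form:
  succ (succ (succ zero))
type:
  Nat
observation: the first redex contracted is a beta-redex; the normal form is reached in 4 normal-order steps.


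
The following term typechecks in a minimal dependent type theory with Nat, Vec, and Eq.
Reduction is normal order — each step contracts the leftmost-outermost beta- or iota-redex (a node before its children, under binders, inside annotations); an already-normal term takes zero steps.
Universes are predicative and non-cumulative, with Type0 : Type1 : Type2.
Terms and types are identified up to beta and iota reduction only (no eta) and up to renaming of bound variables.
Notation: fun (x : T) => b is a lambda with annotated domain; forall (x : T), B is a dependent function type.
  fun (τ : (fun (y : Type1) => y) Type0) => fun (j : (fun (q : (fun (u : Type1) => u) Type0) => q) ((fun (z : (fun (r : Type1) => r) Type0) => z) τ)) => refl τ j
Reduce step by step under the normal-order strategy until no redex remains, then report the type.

reduction (normal order):
  fun (τ : (fun (y : Type1) => y) Type0) => fun (j : (fun (q : (fun (u : Type1) => u) Type0) => q) ((fun (z : (fun (r : Type1) => r) Type0) => z) τ)) => refl τ j
  ~> fun (τ : Type0) => fun (y : (fun (j : (fun (q : Type1) => q) Type0) => j) ((fun (u : (fun (z : Type1) => z) Type0) => u) τ)) => refl τ y
  ~> fun (τ : Type0) => fun (y : (fun (j : (fun (q : Type1) => q) Type0) => j) τ) => refl τ y
  ~> fun (τ : Type0) => fun (y : τ) => refl τ y
type:
  forall (τ : Type0), forall (y : τ), Eq τ y y


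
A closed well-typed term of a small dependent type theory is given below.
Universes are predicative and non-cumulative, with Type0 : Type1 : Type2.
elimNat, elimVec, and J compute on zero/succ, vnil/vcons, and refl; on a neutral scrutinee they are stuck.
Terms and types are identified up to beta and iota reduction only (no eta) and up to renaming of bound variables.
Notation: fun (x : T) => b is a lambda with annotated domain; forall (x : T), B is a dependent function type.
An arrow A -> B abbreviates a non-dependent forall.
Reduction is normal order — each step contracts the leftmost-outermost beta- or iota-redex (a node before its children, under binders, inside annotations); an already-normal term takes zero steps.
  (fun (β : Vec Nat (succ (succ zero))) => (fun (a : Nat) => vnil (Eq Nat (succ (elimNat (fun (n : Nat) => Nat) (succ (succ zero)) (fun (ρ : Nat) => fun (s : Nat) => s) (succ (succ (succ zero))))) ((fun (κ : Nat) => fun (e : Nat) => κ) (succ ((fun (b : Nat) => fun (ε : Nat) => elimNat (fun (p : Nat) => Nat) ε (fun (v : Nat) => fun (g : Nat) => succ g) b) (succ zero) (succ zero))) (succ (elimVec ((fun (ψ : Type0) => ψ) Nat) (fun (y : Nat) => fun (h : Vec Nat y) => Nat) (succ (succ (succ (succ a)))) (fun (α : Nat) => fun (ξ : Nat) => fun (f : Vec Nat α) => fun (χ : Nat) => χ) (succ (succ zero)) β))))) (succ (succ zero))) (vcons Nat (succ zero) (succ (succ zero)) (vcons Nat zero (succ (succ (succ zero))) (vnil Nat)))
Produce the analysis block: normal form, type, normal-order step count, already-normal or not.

resulting normal form:
  vnil (Eq Nat (succ (succ (succ zero))) (succ (succ (succ zero))))
inferred type:
  Vec (Eq Nat (succ (succ (succ zero))) (succ (succ (succ zero)))) zero
reduction steps (normal order): 20
term was already normal: no
first redex: a beta-redex


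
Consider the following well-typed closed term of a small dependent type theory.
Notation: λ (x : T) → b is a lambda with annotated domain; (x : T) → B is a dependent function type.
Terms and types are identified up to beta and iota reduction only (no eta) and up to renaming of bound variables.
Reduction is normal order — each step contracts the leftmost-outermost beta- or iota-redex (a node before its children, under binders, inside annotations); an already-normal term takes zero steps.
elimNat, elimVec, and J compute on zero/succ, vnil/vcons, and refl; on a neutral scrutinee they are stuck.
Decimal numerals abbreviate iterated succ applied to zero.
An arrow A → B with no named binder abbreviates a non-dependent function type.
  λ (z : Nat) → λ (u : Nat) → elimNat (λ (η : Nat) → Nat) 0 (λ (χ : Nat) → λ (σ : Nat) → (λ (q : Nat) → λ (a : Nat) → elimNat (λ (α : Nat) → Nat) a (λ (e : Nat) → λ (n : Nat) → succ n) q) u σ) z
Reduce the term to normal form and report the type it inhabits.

reduced normal form:
  λ (z : Nat) → λ (u : Nat) → elimNat (λ (η : Nat) → Nat) 0 (λ (χ : Nat) → λ (σ : Nat) → elimNat (λ (q : Nat) → Nat) σ (λ (a : Nat) → λ (α : Nat) → succ α) u) z
inferred type:
  Nat → Nat → Nat


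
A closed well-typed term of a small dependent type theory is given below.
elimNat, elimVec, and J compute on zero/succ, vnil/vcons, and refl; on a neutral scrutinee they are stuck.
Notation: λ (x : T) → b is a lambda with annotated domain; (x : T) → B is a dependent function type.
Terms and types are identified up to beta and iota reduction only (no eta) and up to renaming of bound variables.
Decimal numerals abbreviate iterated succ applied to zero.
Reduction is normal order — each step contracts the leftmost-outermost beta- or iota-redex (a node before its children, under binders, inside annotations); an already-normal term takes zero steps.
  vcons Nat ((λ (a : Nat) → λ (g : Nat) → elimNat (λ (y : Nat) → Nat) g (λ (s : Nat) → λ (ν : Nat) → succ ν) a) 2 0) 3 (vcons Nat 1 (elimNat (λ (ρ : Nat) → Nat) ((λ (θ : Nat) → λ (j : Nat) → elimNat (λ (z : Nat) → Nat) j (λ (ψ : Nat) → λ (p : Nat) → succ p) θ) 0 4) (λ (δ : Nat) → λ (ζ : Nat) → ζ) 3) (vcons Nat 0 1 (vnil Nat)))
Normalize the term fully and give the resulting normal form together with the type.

resulting normal form:
  vcons Nat 2 3 (vcons Nat 1 4 (vcons Nat 0 1 (vnil Nat)))
the term's type:
  Vec Nat 3
observation: 22 normal-order steps separate the term from its normal form.
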